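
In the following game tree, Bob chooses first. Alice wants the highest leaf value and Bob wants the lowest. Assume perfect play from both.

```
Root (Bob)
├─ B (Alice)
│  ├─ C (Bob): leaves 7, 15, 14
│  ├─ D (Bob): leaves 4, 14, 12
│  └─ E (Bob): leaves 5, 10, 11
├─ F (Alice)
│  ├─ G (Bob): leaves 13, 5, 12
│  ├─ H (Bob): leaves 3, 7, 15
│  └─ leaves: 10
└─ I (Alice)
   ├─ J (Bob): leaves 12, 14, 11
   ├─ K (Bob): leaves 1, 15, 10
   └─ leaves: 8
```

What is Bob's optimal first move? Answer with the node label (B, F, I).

C (Bob): min(7, 15, 14) = 7
D (Bob): min(4, 14, 12) = 4
E (Bob): min(5, 10, 11) = 5
B (Alice): max(7, 4, 5) = 7
G (Bob): min(13, 5, 12) = 5
H (Bob): min(3, 7, 15) = 3
F (Alice): max(5, 3, 10) = 10
J (Bob): min(12, 14, 11) = 11
K (Bob): min(1, 15, 10) = 1
I (Alice): max(11, 1, 8) = 11
Root (Bob): min(7, 10, 11) = 7
Bob picks the child with the lowest value: B (value 7).

B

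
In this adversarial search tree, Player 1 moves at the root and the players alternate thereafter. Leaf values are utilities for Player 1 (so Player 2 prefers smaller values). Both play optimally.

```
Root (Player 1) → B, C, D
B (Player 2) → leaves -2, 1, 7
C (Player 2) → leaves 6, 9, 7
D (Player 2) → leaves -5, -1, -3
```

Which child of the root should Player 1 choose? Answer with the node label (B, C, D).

B (Player 2): min(-2, 1, 7) = -2
C (Player 2): min(6, 9, 7) = 6
D (Player 2): min(-5, -1, -3) = -5
Root (Player 1): max(-2, 6, -5) = 6
Player 1 picks the child with the highest value: C (value 6).

C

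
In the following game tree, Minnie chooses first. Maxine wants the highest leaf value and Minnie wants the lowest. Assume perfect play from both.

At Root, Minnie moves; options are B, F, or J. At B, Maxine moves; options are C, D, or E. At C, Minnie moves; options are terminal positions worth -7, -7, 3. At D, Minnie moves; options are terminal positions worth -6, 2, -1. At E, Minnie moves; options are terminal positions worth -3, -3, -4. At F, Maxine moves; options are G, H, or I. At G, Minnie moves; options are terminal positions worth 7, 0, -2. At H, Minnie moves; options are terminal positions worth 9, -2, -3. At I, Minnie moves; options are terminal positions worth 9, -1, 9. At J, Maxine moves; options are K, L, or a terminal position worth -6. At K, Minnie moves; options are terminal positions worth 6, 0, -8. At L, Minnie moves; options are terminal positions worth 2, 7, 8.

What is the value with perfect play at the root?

C (Minnie): min(-7, -7, 3) = -7
D (Minnie): min(-6, 2, -1) = -6
E (Minnie): min(-3, -3, -4) = -4
B (Maxine): max(-7, -6, -4) = -4
G (Minnie): min(7, 0, -2) = -2
H (Minnie): min(9, -2, -3) = -3
I (Minnie): min(9, -1, 9) = -1
F (Maxine): max(-2, -3, -1) = -1
K (Minnie): min(6, 0, -8) = -8
L (Minnie): min(2, 7, 8) = 2
J (Maxine): max(-8, 2, -6) = 2
Root (Minnie): min(-4, -1, 2) = -4

-4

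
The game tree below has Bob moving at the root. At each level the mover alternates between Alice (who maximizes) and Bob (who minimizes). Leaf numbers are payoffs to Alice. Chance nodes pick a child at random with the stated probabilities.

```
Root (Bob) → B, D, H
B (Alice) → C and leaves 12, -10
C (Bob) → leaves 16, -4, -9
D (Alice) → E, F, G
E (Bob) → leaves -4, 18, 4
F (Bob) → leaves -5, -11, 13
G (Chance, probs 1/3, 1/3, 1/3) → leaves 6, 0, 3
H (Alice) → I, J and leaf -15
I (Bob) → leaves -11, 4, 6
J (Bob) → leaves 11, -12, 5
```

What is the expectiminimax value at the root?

-11

C (Bob): min(16, -4, -9) = -9
B (Alice): max(-9, 12, -10) = 12
E (Bob): min(-4, 18, 4) = -4
F (Bob): min(-5, -11, 13) = -11
G (Chance): 1/3·6 + 1/3·0 + 1/3·3 = 3
D (Alice): max(-4, -11, 3) = 3
I (Bob): min(-11, 4, 6) = -11
J (Bob): min(11, -12, 5) = -12
H (Alice): max(-11, -12, -15) = -11
Root (Bob): min(12, 3, -11) = -11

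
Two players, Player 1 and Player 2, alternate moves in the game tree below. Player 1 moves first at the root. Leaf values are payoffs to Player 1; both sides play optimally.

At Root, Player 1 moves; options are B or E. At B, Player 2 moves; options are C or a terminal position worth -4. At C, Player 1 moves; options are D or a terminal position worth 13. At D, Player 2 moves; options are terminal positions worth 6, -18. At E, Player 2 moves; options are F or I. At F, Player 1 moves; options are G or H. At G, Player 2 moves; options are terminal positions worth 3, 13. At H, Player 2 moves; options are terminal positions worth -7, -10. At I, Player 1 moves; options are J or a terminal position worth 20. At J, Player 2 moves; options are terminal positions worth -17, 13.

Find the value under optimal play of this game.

3

D (Player 2): min(6, -18) = -18
C (Player 1): max(-18, 13) = 13
B (Player 2): min(13, -4) = -4
G (Player 2): min(3, 13) = 3
H (Player 2): min(-7, -10) = -10
F (Player 1): max(3, -10) = 3
J (Player 2): min(-17, 13) = -17
I (Player 1): max(-17, 20) = 20
E (Player 2): min(3, 20) = 3
Root (Player 1): max(-4, 3) = 3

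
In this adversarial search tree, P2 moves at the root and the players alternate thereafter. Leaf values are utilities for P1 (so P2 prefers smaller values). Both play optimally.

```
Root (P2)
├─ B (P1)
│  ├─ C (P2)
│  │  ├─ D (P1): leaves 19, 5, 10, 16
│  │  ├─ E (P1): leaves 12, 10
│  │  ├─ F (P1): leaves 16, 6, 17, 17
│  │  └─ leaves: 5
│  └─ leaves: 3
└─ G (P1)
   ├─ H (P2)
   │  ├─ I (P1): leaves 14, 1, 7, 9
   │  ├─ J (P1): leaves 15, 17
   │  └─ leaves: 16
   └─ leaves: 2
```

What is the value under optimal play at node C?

D: max(19, 5, 10, 16) = 19
E: max(12, 10) = 12
F: max(16, 6, 17, 17) = 17
C: min(19, 12, 17, 5) = 5

5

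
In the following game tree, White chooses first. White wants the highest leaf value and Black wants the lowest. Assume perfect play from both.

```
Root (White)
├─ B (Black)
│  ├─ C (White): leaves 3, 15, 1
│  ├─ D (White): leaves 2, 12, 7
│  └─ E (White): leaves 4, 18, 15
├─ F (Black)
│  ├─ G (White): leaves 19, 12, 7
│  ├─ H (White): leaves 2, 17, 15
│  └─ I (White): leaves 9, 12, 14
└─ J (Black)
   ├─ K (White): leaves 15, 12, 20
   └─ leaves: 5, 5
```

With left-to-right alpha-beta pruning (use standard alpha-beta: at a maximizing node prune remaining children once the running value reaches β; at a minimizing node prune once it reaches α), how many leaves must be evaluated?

21

C [α=-∞,β=+∞]: v=15
D [α=-∞,β=15]: v=12
E [α=-∞,β=12]: v=18 after child 2 ≥ β → β-cutoff, skip 1
B [α=-∞,β=+∞]: v=12
G [α=12,β=+∞]: v=19
H [α=12,β=19]: v=17
I [α=12,β=17]: v=14
F [α=12,β=+∞]: v=14
K [α=14,β=+∞]: v=20
J [α=14,β=+∞]: v=5 after child 2 ≤ α → α-cutoff, skip 1
Root [α=-∞,β=+∞]: v=14
Leaves evaluated: 21 of 23.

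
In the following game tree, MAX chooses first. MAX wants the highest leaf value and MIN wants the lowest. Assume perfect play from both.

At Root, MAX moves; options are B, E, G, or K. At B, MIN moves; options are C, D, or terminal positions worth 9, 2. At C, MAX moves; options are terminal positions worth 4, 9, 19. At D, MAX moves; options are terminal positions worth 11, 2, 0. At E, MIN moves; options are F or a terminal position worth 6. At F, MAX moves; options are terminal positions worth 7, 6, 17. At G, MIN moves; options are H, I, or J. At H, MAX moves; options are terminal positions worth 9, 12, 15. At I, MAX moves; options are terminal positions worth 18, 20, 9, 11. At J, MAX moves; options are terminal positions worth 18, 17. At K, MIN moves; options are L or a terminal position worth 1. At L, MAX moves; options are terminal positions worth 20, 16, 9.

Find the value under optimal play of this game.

C (MAX): max(4, 9, 19) = 19
D (MAX): max(11, 2, 0) = 11
B (MIN): min(19, 11, 9, 2) = 2
F (MAX): max(7, 6, 17) = 17
E (MIN): min(17, 6) = 6
H (MAX): max(9, 12, 15) = 15
I (MAX): max(18, 20, 9, 11) = 20
J (MAX): max(18, 17) = 18
G (MIN): min(15, 20, 18) = 15
L (MAX): max(20, 16, 9) = 20
K (MIN): min(20, 1) = 1
Root (MAX): max(2, 6, 15, 1) = 15

15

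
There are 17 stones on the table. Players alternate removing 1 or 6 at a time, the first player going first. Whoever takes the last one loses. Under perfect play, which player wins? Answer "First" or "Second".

Mark each pile size as W (mover wins) or L (mover loses):
i:   0  1  2  3  4  5  6  7  8  9 10 11 12 13 14 15 16 17
     W  L  W  L  W  L  W  W  L  W  L  W  L  W  W  L  W  L
Position 17 is L, so the second player wins.

Second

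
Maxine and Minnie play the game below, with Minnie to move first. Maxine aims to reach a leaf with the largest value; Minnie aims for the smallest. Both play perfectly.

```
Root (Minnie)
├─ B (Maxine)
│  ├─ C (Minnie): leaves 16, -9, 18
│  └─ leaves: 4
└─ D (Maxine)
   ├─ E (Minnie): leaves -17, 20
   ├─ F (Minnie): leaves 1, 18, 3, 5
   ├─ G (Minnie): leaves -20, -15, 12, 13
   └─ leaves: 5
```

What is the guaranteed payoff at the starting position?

C (Minnie): min(16, -9, 18) = -9
B (Maxine): max(-9, 4) = 4
E (Minnie): min(-17, 20) = -17
F (Minnie): min(1, 18, 3, 5) = 1
G (Minnie): min(-20, -15, 12, 13) = -20
D (Maxine): max(-17, 1, -20, 5) = 5
Root (Minnie): min(4, 5) = 4

4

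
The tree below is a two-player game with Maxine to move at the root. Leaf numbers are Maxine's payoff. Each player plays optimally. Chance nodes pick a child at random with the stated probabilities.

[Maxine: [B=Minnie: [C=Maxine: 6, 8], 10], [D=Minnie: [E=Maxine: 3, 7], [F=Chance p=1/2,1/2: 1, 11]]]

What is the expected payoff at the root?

C (Maxine): max(6, 8) = 8
B (Minnie): min(8, 10) = 8
E (Maxine): max(3, 7) = 7
F (Chance): 1/2·1 + 1/2·11 = 6
D (Minnie): min(7, 6) = 6
Root (Maxine): max(8, 6) = 8

8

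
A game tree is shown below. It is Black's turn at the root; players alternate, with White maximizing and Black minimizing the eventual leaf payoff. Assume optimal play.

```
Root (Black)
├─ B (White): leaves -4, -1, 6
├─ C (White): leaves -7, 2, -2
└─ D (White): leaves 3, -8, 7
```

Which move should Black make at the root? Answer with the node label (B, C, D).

B (White): max(-4, -1, 6) = 6
C (White): max(-7, 2, -2) = 2
D (White): max(3, -8, 7) = 7
Root (Black): min(6, 2, 7) = 2
Black picks the child with the lowest value: C (value 2).

C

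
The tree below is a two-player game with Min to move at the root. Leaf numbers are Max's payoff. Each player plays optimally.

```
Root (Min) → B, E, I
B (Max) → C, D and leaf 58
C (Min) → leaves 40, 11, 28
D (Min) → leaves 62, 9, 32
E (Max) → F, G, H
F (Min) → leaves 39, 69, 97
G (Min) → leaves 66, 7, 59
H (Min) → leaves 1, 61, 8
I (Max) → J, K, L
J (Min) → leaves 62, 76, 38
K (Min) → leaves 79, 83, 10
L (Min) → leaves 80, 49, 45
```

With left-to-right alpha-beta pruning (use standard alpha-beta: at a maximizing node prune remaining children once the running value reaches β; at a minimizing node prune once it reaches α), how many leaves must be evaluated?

21

C [α=-∞,β=+∞]: v=11
D [α=11,β=+∞]: v=9 after child 2 ≤ α → α-cutoff, skip 1
B [α=-∞,β=+∞]: v=58
F [α=-∞,β=58]: v=39
G [α=39,β=58]: v=7 after child 2 ≤ α → α-cutoff, skip 1
H [α=39,β=58]: v=1 after child 1 ≤ α → α-cutoff, skip 2
E [α=-∞,β=58]: v=39
J [α=-∞,β=39]: v=38
K [α=38,β=39]: v=10
L [α=38,β=39]: v=45
I [α=-∞,β=39]: v=45
Root [α=-∞,β=+∞]: v=39
Leaves evaluated: 21 of 25.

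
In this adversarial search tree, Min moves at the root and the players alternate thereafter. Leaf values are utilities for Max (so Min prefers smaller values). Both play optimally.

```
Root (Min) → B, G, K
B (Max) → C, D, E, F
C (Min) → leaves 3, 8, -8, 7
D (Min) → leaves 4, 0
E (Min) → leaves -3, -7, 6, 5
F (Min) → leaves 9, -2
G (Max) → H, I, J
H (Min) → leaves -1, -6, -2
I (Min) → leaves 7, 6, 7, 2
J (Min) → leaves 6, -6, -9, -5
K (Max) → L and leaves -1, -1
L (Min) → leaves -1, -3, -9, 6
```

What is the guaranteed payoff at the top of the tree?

-1

C (Min): min(3, 8, -8, 7) = -8
D (Min): min(4, 0) = 0
E (Min): min(-3, -7, 6, 5) = -7
F (Min): min(9, -2) = -2
B (Max): max(-8, 0, -7, -2) = 0
H (Min): min(-1, -6, -2) = -6
I (Min): min(7, 6, 7, 2) = 2
J (Min): min(6, -6, -9, -5) = -9
G (Max): max(-6, 2, -9) = 2
L (Min): min(-1, -3, -9, 6) = -9
K (Max): max(-9, -1, -1) = -1
Root (Min): min(0, 2, -1) = -1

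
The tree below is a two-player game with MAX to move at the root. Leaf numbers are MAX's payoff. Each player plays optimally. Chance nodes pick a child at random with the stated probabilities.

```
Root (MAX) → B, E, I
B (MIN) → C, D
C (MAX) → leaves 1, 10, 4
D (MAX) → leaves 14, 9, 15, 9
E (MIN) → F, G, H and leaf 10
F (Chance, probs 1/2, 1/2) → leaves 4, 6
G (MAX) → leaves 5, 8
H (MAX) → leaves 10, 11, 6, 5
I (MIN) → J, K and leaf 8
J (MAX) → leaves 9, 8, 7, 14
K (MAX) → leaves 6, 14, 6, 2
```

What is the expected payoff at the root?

10

C (MAX): max(1, 10, 4) = 10
D (MAX): max(14, 9, 15, 9) = 15
B (MIN): min(10, 15) = 10
F (Chance): 1/2·4 + 1/2·6 = 5
G (MAX): max(5, 8) = 8
H (MAX): max(10, 11, 6, 5) = 11
E (MIN): min(5, 8, 11, 10) = 5
J (MAX): max(9, 8, 7, 14) = 14
K (MAX): max(6, 14, 6, 2) = 14
I (MIN): min(14, 14, 8) = 8
Root (MAX): max(10, 5, 8) = 10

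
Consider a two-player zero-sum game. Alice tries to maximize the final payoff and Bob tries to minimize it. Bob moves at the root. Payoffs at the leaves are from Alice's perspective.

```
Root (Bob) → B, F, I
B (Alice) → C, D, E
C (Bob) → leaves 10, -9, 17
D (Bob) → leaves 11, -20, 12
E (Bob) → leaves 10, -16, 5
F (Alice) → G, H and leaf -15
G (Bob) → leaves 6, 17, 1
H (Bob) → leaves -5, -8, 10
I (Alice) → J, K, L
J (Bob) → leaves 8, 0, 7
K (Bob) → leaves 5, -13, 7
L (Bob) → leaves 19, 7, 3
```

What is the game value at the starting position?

C (Bob): min(10, -9, 17) = -9
D (Bob): min(11, -20, 12) = -20
E (Bob): min(10, -16, 5) = -16
B (Alice): max(-9, -20, -16) = -9
G (Bob): min(6, 17, 1) = 1
H (Bob): min(-5, -8, 10) = -8
F (Alice): max(1, -8, -15) = 1
J (Bob): min(8, 0, 7) = 0
K (Bob): min(5, -13, 7) = -13
L (Bob): min(19, 7, 3) = 3
I (Alice): max(0, -13, 3) = 3
Root (Bob): min(-9, 1, 3) = -9

-9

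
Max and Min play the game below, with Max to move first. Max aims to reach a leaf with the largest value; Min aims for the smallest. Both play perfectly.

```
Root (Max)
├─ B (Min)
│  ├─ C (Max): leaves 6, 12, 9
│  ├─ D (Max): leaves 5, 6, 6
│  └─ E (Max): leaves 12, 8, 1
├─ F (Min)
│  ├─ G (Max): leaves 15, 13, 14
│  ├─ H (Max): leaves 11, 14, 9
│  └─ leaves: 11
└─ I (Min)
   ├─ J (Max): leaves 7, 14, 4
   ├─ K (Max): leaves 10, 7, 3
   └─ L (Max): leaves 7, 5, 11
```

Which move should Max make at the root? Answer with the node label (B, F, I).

C (Max): max(6, 12, 9) = 12
D (Max): max(5, 6, 6) = 6
E (Max): max(12, 8, 1) = 12
B (Min): min(12, 6, 12) = 6
G (Max): max(15, 13, 14) = 15
H (Max): max(11, 14, 9) = 14
F (Min): min(15, 14, 11) = 11
J (Max): max(7, 14, 4) = 14
K (Max): max(10, 7, 3) = 10
L (Max): max(7, 5, 11) = 11
I (Min): min(14, 10, 11) = 10
Root (Max): max(6, 11, 10) = 11
Max picks the child with the highest value: F (value 11).

F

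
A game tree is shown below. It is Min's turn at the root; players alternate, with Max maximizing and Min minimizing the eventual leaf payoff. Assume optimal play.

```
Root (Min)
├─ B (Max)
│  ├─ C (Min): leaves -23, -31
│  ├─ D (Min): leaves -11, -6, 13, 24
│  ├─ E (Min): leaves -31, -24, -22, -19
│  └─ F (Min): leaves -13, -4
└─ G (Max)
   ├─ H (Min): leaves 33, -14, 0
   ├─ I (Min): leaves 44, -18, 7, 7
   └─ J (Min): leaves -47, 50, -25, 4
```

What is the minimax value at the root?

C (Min): min(-23, -31) = -31
D (Min): min(-11, -6, 13, 24) = -11
E (Min): min(-31, -24, -22, -19) = -31
F (Min): min(-13, -4) = -13
B (Max): max(-31, -11, -31, -13) = -11
H (Min): min(33, -14, 0) = -14
I (Min): min(44, -18, 7, 7) = -18
J (Min): min(-47, 50, -25, 4) = -47
G (Max): max(-14, -18, -47) = -14
Root (Min): min(-11, -14) = -14

-14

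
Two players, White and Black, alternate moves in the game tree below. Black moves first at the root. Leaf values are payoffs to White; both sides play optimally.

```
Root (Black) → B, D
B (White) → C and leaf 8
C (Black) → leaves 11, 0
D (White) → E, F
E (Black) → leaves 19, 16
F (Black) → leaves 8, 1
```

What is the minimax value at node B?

8

C: min(11, 0) = 0
B: max(0, 8) = 8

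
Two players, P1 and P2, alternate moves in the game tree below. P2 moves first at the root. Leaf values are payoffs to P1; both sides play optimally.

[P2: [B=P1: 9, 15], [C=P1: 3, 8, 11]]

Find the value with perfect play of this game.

B (P1): max(9, 15) = 15
C (P1): max(3, 8, 11) = 11
Root (P2): min(15, 11) = 11

11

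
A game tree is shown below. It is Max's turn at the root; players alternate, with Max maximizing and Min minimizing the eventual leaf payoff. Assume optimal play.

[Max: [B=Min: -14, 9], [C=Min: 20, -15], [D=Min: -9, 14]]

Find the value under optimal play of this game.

-9

B (Min): min(-14, 9) = -14
C (Min): min(20, -15) = -15
D (Min): min(-9, 14) = -9
Root (Max): max(-14, -15, -9) = -9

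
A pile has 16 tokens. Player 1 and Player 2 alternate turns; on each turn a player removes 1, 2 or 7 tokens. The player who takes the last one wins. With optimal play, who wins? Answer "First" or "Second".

First

Positions where the player to move wins (W) vs loses (L):
i:   0  1  2  3  4  5  6  7  8  9 10 11 12 13 14 15 16
     L  W  W  L  W  W  L  W  W  L  W  W  L  W  W  L  W
Position 16 is W, so the first player wins.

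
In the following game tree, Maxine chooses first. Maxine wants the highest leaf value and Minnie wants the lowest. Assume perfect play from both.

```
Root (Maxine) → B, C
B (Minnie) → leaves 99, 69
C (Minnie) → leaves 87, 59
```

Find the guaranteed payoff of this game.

B (Minnie): min(99, 69) = 69
C (Minnie): min(87, 59) = 59
Root (Maxine): max(69, 59) = 69

69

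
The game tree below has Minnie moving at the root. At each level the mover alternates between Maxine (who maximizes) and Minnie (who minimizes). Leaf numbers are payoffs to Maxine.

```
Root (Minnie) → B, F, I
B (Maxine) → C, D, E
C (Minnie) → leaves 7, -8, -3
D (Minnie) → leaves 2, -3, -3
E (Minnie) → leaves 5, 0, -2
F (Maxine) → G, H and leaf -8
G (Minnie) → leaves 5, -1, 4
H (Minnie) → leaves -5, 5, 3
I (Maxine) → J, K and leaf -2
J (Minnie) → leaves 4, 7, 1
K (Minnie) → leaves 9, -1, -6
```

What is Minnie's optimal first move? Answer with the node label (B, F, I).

B

C (Minnie): min(7, -8, -3) = -8
D (Minnie): min(2, -3, -3) = -3
E (Minnie): min(5, 0, -2) = -2
B (Maxine): max(-8, -3, -2) = -2
G (Minnie): min(5, -1, 4) = -1
H (Minnie): min(-5, 5, 3) = -5
F (Maxine): max(-1, -5, -8) = -1
J (Minnie): min(4, 7, 1) = 1
K (Minnie): min(9, -1, -6) = -6
I (Maxine): max(1, -6, -2) = 1
Root (Minnie): min(-2, -1, 1) = -2
Minnie picks the child with the lowest value: B (value -2).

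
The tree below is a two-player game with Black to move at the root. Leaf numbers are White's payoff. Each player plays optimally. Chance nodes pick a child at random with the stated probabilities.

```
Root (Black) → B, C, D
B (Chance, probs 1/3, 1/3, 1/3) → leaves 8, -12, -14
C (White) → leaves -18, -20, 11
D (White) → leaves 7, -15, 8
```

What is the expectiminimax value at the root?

-6

B (Chance): 1/3·8 + 1/3·-12 + 1/3·-14 = -6
C (White): max(-18, -20, 11) = 11
D (White): max(7, -15, 8) = 8
Root (Black): min(-6, 11, 8) = -6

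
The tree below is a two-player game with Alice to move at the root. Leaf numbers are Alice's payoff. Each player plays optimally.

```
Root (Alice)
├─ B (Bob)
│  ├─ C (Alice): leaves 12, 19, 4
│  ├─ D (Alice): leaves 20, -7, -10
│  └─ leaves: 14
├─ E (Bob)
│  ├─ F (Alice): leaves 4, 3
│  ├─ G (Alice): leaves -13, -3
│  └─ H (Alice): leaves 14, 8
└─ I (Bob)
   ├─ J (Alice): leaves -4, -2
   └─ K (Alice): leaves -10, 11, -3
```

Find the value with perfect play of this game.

14

C (Alice): max(12, 19, 4) = 19
D (Alice): max(20, -7, -10) = 20
B (Bob): min(19, 20, 14) = 14
F (Alice): max(4, 3) = 4
G (Alice): max(-13, -3) = -3
H (Alice): max(14, 8) = 14
E (Bob): min(4, -3, 14) = -3
J (Alice): max(-4, -2) = -2
K (Alice): max(-10, 11, -3) = 11
I (Bob): min(-2, 11) = -2
Root (Alice): max(14, -3, -2) = 14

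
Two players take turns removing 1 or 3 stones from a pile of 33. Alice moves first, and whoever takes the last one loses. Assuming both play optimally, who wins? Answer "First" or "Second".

W/L table (W = player to move can force a win):
i:   0  1  2  3  4  5  6  7  8  9 10 11 12 13 14 15 16 17 18 19 20 21 22 23 24 25 26 27 28 29 30 31 32 33
     W  L  W  L  W  L  W  L  W  L  W  L  W  L  W  L  W  L  W  L  W  L  W  L  W  L  W  L  W  L  W  L  W  L
Position 33 is L, so the second player wins.

Second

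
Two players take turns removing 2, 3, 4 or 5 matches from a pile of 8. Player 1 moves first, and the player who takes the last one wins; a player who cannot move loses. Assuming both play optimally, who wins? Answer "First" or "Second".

Compute winning (W) and losing (L) positions by backward induction:
i:   0  1  2  3  4  5  6  7  8
     L  L  W  W  W  W  W  L  L
Position 8 is L, so the second player wins.

Second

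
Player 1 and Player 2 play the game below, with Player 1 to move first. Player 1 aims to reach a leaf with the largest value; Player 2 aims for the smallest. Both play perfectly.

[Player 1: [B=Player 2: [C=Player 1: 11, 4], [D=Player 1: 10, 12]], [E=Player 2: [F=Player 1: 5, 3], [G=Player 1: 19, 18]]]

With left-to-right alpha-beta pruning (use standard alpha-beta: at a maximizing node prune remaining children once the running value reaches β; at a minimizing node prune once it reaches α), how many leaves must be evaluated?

C [α=-∞,β=+∞]: v=11
D [α=-∞,β=11]: v=12
B [α=-∞,β=+∞]: v=11
F [α=11,β=+∞]: v=5
E [α=11,β=+∞]: v=5 after child 1 ≤ α → α-cutoff, skip 1
Root [α=-∞,β=+∞]: v=11
Leaves evaluated: 6 of 8.

6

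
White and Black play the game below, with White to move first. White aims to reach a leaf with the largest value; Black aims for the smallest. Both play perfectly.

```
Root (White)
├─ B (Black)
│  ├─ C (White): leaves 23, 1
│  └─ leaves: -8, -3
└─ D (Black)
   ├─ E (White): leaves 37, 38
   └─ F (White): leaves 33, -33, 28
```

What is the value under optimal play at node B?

-8

C: max(23, 1) = 23
B: min(23, -8, -3) = -8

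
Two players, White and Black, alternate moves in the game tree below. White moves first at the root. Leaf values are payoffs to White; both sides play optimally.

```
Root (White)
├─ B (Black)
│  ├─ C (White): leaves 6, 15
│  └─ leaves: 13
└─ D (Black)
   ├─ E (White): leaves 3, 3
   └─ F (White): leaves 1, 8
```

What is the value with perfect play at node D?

3

E: max(3, 3) = 3
F: max(1, 8) = 8
D: min(3, 8) = 3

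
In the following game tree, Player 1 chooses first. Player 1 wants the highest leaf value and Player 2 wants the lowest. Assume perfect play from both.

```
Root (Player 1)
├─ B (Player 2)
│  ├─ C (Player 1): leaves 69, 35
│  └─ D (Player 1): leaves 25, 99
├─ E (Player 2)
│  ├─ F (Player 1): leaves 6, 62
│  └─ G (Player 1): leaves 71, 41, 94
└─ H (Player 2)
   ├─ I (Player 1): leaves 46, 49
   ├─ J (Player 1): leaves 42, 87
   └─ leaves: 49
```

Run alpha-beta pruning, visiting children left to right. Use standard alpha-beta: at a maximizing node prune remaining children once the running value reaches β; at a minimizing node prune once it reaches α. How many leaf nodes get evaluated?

8

C [α=-∞,β=+∞]: v=69
D [α=-∞,β=69]: v=99
B [α=-∞,β=+∞]: v=69
F [α=69,β=+∞]: v=62
E [α=69,β=+∞]: v=62 after child 1 ≤ α → α-cutoff, skip 1
I [α=69,β=+∞]: v=49
H [α=69,β=+∞]: v=49 after child 1 ≤ α → α-cutoff, skip 2
Root [α=-∞,β=+∞]: v=69
Leaves evaluated: 8 of 14.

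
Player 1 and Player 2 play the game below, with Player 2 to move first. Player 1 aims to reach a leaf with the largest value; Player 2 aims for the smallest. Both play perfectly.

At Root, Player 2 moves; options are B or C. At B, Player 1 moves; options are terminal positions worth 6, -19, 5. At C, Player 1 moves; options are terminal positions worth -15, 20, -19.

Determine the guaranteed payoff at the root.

B (Player 1): max(6, -19, 5) = 6
C (Player 1): max(-15, 20, -19) = 20
Root (Player 2): min(6, 20) = 6

6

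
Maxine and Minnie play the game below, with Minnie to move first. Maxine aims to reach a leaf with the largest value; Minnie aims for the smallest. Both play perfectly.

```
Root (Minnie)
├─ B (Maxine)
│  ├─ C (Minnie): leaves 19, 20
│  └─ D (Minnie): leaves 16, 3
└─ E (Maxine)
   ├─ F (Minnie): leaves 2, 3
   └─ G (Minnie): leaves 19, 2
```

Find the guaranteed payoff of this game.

C (Minnie): min(19, 20) = 19
D (Minnie): min(16, 3) = 3
B (Maxine): max(19, 3) = 19
F (Minnie): min(2, 3) = 2
G (Minnie): min(19, 2) = 2
E (Maxine): max(2, 2) = 2
Root (Minnie): min(19, 2) = 2

2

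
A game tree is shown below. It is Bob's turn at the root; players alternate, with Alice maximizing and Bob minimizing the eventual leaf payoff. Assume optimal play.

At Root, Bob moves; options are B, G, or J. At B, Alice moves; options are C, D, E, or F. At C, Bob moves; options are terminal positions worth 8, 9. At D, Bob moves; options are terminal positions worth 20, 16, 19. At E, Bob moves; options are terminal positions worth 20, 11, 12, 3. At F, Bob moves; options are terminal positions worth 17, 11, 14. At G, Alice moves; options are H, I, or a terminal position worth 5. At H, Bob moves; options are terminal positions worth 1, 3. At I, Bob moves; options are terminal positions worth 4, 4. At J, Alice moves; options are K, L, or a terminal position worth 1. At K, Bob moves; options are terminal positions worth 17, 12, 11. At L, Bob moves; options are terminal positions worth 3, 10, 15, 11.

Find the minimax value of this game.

C (Bob): min(8, 9) = 8
D (Bob): min(20, 16, 19) = 16
E (Bob): min(20, 11, 12, 3) = 3
F (Bob): min(17, 11, 14) = 11
B (Alice): max(8, 16, 3, 11) = 16
H (Bob): min(1, 3) = 1
I (Bob): min(4, 4) = 4
G (Alice): max(1, 4, 5) = 5
K (Bob): min(17, 12, 11) = 11
L (Bob): min(3, 10, 15, 11) = 3
J (Alice): max(11, 3, 1) = 11
Root (Bob): min(16, 5, 11) = 5

5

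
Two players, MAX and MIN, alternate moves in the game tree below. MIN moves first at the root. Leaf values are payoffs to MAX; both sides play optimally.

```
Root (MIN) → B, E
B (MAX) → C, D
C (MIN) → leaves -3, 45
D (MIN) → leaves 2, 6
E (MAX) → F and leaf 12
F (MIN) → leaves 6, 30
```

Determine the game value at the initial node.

2

C (MIN): min(-3, 45) = -3
D (MIN): min(2, 6) = 2
B (MAX): max(-3, 2) = 2
F (MIN): min(6, 30) = 6
E (MAX): max(6, 12) = 12
Root (MIN): min(2, 12) = 2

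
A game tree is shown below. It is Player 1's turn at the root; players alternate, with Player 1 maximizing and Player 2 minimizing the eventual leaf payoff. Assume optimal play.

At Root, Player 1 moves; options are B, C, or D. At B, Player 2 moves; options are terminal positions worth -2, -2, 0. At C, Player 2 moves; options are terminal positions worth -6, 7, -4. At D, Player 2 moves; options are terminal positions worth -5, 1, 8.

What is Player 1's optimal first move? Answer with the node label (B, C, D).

B

B (Player 2): min(-2, -2, 0) = -2
C (Player 2): min(-6, 7, -4) = -6
D (Player 2): min(-5, 1, 8) = -5
Root (Player 1): max(-2, -6, -5) = -2
Player 1 picks the child with the highest value: B (value -2).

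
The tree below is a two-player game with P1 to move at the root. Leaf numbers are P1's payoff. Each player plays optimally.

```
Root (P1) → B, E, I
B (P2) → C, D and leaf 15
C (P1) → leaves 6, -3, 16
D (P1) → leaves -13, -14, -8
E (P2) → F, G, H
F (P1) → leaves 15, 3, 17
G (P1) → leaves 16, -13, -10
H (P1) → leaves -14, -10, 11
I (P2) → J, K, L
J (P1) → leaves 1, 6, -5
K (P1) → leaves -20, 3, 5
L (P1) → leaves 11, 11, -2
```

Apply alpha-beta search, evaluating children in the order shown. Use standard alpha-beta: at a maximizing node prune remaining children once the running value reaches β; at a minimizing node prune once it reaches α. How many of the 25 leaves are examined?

19

C [α=-∞,β=+∞]: v=16
D [α=-∞,β=16]: v=-8
B [α=-∞,β=+∞]: v=-8
F [α=-8,β=+∞]: v=17
G [α=-8,β=17]: v=16
H [α=-8,β=16]: v=11
E [α=-8,β=+∞]: v=11
J [α=11,β=+∞]: v=6
I [α=11,β=+∞]: v=6 after child 1 ≤ α → α-cutoff, skip 2
Root [α=-∞,β=+∞]: v=11
Leaves evaluated: 19 of 25.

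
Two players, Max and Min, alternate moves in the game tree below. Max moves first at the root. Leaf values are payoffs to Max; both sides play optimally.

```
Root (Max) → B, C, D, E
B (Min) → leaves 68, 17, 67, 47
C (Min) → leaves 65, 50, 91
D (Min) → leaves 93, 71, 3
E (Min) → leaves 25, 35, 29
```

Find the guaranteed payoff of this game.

B (Min): min(68, 17, 67, 47) = 17
C (Min): min(65, 50, 91) = 50
D (Min): min(93, 71, 3) = 3
E (Min): min(25, 35, 29) = 25
Root (Max): max(17, 50, 3, 25) = 50

50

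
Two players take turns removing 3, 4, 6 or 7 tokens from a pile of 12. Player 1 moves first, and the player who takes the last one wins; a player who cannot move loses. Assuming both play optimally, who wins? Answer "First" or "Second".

i:   0  1  2  3  4  5  6  7  8  9 10 11 12
     L  L  L  W  W  W  W  W  W  W  L  L  L
Position 12 is L, so the second player wins.

Second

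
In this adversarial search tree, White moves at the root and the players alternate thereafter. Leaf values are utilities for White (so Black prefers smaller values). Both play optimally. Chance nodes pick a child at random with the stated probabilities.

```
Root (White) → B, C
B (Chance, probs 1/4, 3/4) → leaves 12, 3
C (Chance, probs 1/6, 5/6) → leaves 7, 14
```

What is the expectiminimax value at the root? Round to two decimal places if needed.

B (Chance): 1/4·12 + 3/4·3 = 5.25
C (Chance): 1/6·7 + 5/6·14 = 12.83
Root (White): max(5.25, 12.83) = 12.83

12.83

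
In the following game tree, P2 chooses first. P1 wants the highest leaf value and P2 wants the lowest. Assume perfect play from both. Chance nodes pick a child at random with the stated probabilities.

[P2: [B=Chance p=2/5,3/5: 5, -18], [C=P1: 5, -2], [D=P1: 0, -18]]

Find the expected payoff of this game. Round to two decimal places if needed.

B (Chance): 2/5·5 + 3/5·-18 = -8.8
C (P1): max(5, -2) = 5
D (P1): max(0, -18) = 0
Root (P2): min(-8.8, 5, 0) = -8.8

-8.8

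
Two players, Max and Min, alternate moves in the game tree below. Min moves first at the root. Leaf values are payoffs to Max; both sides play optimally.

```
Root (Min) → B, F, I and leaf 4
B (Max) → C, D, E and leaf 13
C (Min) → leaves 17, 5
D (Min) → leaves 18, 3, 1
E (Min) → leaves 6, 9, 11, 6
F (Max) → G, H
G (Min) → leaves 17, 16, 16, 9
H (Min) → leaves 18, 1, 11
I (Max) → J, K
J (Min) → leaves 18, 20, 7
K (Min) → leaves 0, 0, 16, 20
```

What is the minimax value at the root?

C (Min): min(17, 5) = 5
D (Min): min(18, 3, 1) = 1
E (Min): min(6, 9, 11, 6) = 6
B (Max): max(5, 1, 6, 13) = 13
G (Min): min(17, 16, 16, 9) = 9
H (Min): min(18, 1, 11) = 1
F (Max): max(9, 1) = 9
J (Min): min(18, 20, 7) = 7
K (Min): min(0, 0, 16, 20) = 0
I (Max): max(7, 0) = 7
Root (Min): min(13, 9, 7, 4) = 4

4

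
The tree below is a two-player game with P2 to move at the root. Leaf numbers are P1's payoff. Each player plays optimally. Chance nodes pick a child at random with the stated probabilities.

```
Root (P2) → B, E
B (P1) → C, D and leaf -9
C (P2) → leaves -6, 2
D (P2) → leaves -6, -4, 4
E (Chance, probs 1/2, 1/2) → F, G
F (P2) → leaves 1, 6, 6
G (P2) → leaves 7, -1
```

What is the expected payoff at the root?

-6

C (P2): min(-6, 2) = -6
D (P2): min(-6, -4, 4) = -6
B (P1): max(-6, -6, -9) = -6
F (P2): min(1, 6, 6) = 1
G (P2): min(7, -1) = -1
E (Chance): 1/2·1 + 1/2·-1 = 0
Root (P2): min(-6, 0) = -6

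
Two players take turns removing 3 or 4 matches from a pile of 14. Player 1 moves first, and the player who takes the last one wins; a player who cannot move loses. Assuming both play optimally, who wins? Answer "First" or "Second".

Positions where the player to move wins (W) vs loses (L):
i:   0  1  2  3  4  5  6  7  8  9 10 11 12 13 14
     L  L  L  W  W  W  W  L  L  L  W  W  W  W  L
Position 14 is L, so the second player wins.

Second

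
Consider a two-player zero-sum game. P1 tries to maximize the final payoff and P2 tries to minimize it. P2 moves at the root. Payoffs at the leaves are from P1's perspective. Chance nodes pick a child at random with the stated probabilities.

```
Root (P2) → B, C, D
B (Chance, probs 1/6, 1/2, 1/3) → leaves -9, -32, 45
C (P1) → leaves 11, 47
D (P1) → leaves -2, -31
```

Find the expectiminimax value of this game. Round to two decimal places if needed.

-2.5

B (Chance): 1/6·-9 + 1/2·-32 + 1/3·45 = -2.5
C (P1): max(11, 47) = 47
D (P1): max(-2, -31) = -2
Root (P2): min(-2.5, 47, -2) = -2.5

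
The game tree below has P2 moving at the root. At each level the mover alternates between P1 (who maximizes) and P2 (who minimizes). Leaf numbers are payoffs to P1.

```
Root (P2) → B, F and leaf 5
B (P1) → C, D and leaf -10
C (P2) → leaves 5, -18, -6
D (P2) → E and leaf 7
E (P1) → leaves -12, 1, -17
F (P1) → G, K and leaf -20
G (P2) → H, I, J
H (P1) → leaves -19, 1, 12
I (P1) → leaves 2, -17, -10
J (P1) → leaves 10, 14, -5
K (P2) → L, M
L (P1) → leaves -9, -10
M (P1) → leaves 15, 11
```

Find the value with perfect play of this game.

C (P2): min(5, -18, -6) = -18
E (P1): max(-12, 1, -17) = 1
D (P2): min(1, 7) = 1
B (P1): max(-18, 1, -10) = 1
H (P1): max(-19, 1, 12) = 12
I (P1): max(2, -17, -10) = 2
J (P1): max(10, 14, -5) = 14
G (P2): min(12, 2, 14) = 2
L (P1): max(-9, -10) = -9
M (P1): max(15, 11) = 15
K (P2): min(-9, 15) = -9
F (P1): max(2, -9, -20) = 2
Root (P2): min(1, 2, 5) = 1

1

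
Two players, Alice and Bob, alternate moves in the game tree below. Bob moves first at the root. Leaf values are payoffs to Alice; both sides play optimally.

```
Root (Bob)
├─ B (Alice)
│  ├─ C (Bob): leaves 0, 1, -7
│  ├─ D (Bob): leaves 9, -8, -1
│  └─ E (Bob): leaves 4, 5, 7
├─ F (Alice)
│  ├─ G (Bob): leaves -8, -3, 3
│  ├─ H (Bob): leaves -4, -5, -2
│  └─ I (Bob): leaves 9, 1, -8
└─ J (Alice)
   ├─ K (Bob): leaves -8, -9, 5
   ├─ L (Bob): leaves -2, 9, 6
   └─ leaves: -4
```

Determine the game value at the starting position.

-5

C (Bob): min(0, 1, -7) = -7
D (Bob): min(9, -8, -1) = -8
E (Bob): min(4, 5, 7) = 4
B (Alice): max(-7, -8, 4) = 4
G (Bob): min(-8, -3, 3) = -8
H (Bob): min(-4, -5, -2) = -5
I (Bob): min(9, 1, -8) = -8
F (Alice): max(-8, -5, -8) = -5
K (Bob): min(-8, -9, 5) = -9
L (Bob): min(-2, 9, 6) = -2
J (Alice): max(-9, -2, -4) = -2
Root (Bob): min(4, -5, -2) = -5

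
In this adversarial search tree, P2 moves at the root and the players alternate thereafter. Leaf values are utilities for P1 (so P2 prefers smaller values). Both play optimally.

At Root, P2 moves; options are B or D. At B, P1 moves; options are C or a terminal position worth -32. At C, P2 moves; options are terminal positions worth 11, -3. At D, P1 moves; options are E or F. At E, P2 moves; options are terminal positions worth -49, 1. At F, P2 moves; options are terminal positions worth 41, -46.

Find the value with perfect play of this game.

-46

C (P2): min(11, -3) = -3
B (P1): max(-3, -32) = -3
E (P2): min(-49, 1) = -49
F (P2): min(41, -46) = -46
D (P1): max(-49, -46) = -46
Root (P2): min(-3, -46) = -46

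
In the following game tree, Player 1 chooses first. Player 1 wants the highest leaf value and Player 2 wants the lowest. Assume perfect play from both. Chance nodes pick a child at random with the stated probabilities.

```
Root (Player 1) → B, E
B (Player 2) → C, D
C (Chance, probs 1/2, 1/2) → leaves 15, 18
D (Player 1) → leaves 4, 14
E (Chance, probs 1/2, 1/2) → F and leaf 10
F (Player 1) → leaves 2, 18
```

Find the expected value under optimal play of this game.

14

C (Chance): 1/2·15 + 1/2·18 = 16.5
D (Player 1): max(4, 14) = 14
B (Player 2): min(16.5, 14) = 14
F (Player 1): max(2, 18) = 18
E (Chance): 1/2·18 + 1/2·10 = 14
Root (Player 1): max(14, 14) = 14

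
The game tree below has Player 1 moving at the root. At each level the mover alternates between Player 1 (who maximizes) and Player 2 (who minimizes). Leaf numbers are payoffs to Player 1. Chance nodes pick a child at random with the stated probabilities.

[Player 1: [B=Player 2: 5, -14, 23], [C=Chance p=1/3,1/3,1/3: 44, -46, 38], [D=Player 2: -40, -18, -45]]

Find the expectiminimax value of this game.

12

B (Player 2): min(5, -14, 23) = -14
C (Chance): 1/3·44 + 1/3·-46 + 1/3·38 = 12
D (Player 2): min(-40, -18, -45) = -45
Root (Player 1): max(-14, 12, -45) = 12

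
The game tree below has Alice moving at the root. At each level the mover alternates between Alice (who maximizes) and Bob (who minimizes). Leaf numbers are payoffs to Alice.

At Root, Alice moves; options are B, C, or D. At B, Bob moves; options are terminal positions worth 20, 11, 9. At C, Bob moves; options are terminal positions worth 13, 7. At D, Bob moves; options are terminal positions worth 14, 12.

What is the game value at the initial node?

12

B (Bob): min(20, 11, 9) = 9
C (Bob): min(13, 7) = 7
D (Bob): min(14, 12) = 12
Root (Alice): max(9, 7, 12) = 12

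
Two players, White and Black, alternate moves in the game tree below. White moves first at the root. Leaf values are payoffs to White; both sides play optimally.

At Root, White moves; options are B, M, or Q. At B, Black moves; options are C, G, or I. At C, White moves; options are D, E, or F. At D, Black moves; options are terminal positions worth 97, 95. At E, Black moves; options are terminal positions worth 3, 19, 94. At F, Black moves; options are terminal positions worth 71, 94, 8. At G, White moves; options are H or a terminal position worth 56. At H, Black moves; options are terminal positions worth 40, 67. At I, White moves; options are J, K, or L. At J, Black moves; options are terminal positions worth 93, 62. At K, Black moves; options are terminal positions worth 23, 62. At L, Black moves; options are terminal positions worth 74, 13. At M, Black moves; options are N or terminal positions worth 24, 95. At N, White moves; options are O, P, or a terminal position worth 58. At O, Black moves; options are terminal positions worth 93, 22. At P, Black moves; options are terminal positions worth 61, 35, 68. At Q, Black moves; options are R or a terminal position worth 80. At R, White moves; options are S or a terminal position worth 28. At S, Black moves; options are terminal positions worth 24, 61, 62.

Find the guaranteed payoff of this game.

56

D (Black): min(97, 95) = 95
E (Black): min(3, 19, 94) = 3
F (Black): min(71, 94, 8) = 8
C (White): max(95, 3, 8) = 95
H (Black): min(40, 67) = 40
G (White): max(40, 56) = 56
J (Black): min(93, 62) = 62
K (Black): min(23, 62) = 23
L (Black): min(74, 13) = 13
I (White): max(62, 23, 13) = 62
B (Black): min(95, 56, 62) = 56
O (Black): min(93, 22) = 22
P (Black): min(61, 35, 68) = 35
N (White): max(22, 35, 58) = 58
M (Black): min(58, 24, 95) = 24
S (Black): min(24, 61, 62) = 24
R (White): max(24, 28) = 28
Q (Black): min(28, 80) = 28
Root (White): max(56, 24, 28) = 56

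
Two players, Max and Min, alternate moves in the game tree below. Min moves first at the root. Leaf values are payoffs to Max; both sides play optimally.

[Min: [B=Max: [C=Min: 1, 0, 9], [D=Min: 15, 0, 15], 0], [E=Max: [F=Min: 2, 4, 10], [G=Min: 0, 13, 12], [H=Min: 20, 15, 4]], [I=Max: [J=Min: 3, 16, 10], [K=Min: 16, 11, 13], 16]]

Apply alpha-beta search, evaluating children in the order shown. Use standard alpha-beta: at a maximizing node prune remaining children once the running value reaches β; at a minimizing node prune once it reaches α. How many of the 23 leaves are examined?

C [α=-∞,β=+∞]: v=0
D [α=0,β=+∞]: v=0 after child 2 ≤ α → α-cutoff, skip 1
B [α=-∞,β=+∞]: v=0
F [α=-∞,β=0]: v=2
E [α=-∞,β=0]: v=2 after child 1 ≥ β → β-cutoff, skip 2
J [α=-∞,β=0]: v=3
I [α=-∞,β=0]: v=3 after child 1 ≥ β → β-cutoff, skip 2
Root [α=-∞,β=+∞]: v=0
Leaves evaluated: 12 of 23.

12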